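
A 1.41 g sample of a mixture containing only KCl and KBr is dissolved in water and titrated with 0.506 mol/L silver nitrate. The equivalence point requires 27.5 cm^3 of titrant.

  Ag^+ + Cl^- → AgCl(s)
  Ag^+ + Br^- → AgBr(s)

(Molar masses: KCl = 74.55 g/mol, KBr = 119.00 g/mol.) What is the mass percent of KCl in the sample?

29.2 %

n(AgNO3) = 0.0275 × 0.506 = 0.0139 mol
Let x = n(KCl), y = n(KBr).
Titrant: 1x + 1y = 0.0139;  mass: 74.55x + 119.00y = 1.41
Solving, x = 5.53 × 10^-3 mol, y = 8.38 × 10^-3 mol
mass of KCl = 5.53 × 10^-3 × 74.55 = 0.412 g
% KCl = 0.412 / 1.41 × 100 = 29.2 %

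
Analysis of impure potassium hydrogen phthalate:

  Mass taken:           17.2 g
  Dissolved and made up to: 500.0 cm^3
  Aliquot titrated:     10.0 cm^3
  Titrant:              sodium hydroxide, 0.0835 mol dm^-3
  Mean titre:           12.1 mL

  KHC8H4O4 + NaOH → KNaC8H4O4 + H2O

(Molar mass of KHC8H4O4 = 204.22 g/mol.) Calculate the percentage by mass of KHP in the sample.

n(NaOH) per titration = 0.0121 × 0.0835 = 1.01 × 10^-3 mol
n(KHC8H4O4) in each aliquot = 1.01 × 10^-3 mol (1:1 ratio)
n(KHC8H4O4) in the whole flask = 1.01 × 10^-3 × 500.0/10.0 = 0.0505 mol
mass of KHC8H4O4 = 0.0505 × 204.22 = 10.3 g
% KHC8H4O4 = 10.3 / 17.2 × 100 = 60.0 %

60.0 %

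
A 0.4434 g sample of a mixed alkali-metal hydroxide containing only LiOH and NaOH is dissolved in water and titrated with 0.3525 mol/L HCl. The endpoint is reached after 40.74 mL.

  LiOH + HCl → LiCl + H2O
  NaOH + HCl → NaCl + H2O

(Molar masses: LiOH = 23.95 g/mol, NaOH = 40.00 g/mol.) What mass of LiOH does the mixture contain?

n(HCl) = 0.04074 × 0.3525 = 0.01436 mol
Let x = n(LiOH), y = n(NaOH).
Titrant: 1x + 1y = 0.01436;  mass: 23.95x + 40.00y = 0.4434
Solving, x = 8.164 × 10^-3 mol, y = 6.197 × 10^-3 mol
mass of LiOH = 8.164 × 10^-3 × 23.95 = 0.1955 g

0.1955 g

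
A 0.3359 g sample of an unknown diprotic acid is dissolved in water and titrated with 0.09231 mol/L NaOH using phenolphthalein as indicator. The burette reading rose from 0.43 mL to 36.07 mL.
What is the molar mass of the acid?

n(NaOH) = 0.03564 L × 0.09231 mol/L = 3.290 × 10^-3 mol
From the 1:2 ratio, n(H2A) = 1/2 × 3.290 × 10^-3 = 1.645 × 10^-3 mol
M = m / n = 0.3359 g / 1.645 × 10^-3 mol = 204.2 g/mol

204.2 g/mol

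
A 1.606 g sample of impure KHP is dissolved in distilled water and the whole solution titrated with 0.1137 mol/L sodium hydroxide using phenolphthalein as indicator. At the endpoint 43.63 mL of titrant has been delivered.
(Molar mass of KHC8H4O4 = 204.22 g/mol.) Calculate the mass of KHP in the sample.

1.013 g

KHC8H4O4 + NaOH → KNaC8H4O4 + H2O
n(NaOH) = 0.04363 L × 0.1137 mol/L = 4.961 × 10^-3 mol
n(KHC8H4O4) = 4.961 × 10^-3 mol (1:1 ratio)
mass of KHC8H4O4 = 4.961 × 10^-3 × 204.22 g/mol = 1.013 g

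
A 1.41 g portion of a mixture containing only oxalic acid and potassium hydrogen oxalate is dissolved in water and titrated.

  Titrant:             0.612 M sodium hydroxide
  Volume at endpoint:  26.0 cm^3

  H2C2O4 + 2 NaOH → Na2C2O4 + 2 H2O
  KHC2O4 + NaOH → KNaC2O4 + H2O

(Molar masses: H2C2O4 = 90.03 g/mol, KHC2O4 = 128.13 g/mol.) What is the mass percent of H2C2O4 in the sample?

24.2 %

n(NaOH) = 0.0260 × 0.612 = 0.0159 mol
Let x = n(H2C2O4), y = n(KHC2O4).
Titrant: 2x + 1y = 0.0159;  mass: 90.03x + 128.13y = 1.41
Solving, x = 3.78 × 10^-3 mol, y = 8.35 × 10^-3 mol
mass of H2C2O4 = 3.78 × 10^-3 × 90.03 = 0.341 g
% H2C2O4 = 0.341 / 1.41 × 100 = 24.2 %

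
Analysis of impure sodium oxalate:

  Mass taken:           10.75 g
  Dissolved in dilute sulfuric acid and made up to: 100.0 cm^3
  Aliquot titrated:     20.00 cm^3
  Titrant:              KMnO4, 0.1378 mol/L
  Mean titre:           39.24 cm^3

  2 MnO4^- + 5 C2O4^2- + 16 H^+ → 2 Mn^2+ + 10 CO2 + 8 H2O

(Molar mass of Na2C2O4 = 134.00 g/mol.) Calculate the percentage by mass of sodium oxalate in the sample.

84.25 %

n(KMnO4) per titration = 0.03924 × 0.1378 = 5.407 × 10^-3 mol
From the 5:2 ratio, n(Na2C2O4) in each aliquot = 5/2 × 5.407 × 10^-3 = 0.01352 mol
n(Na2C2O4) in the whole flask = 0.01352 × 100.0/20.00 = 0.06759 mol
mass of Na2C2O4 = 0.06759 × 134.00 = 9.057 g
% Na2C2O4 = 9.057 / 10.75 × 100 = 84.25 %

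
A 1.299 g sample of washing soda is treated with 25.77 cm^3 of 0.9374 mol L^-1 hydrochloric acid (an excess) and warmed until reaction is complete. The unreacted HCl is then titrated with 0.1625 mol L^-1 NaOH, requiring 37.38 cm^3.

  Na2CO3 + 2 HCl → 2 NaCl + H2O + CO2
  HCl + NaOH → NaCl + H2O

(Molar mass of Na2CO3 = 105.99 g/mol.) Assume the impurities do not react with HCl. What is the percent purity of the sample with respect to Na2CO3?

73.77 %

n(HCl) added = 0.02577 × 0.9374 = 0.02416 mol
n(NaOH) used in back-titration = 0.03738 × 0.1625 = 6.074 × 10^-3 mol
n(HCl) left over = 6.074 × 10^-3 mol (1:1 ratio)
n(HCl) consumed by analyte = 0.02416 − 6.074 × 10^-3 = 0.01808 mol
From the 1:2 ratio, n(Na2CO3) = 1/2 × 0.01808 = 9.041 × 10^-3 mol
mass of Na2CO3 = 9.041 × 10^-3 × 105.99 = 0.9583 g
% Na2CO3 = 0.9583 / 1.299 × 100 = 73.77 %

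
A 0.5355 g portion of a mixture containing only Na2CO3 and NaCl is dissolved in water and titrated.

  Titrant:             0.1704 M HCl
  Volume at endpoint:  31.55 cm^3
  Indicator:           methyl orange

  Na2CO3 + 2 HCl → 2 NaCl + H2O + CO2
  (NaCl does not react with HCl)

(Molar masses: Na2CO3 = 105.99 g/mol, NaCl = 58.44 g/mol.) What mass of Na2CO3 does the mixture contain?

n(HCl) = 0.03155 × 0.1704 = 5.376 × 10^-3 mol
Let x = n(Na2CO3), y = n(NaCl).
Titrant: 2x = 5.376 × 10^-3;  mass: 105.99x + 58.44y = 0.5355
Solving, x = 2.688 × 10^-3 mol, y = 4.288 × 10^-3 mol
mass of Na2CO3 = 2.688 × 10^-3 × 105.99 = 0.2849 g

0.2849 g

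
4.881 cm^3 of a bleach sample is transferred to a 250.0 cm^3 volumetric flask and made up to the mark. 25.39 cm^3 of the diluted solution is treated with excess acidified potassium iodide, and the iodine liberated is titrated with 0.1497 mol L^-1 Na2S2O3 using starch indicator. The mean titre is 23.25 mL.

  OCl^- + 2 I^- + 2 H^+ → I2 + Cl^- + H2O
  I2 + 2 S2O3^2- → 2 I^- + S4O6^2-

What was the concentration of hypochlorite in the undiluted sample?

3.511 mol/L

n(S2O3^2-) = 0.02325 × 0.1497 = 3.481 × 10^-3 mol
n(I2) = n(S2O3^2-)/2 = 1.740 × 10^-3 mol
n(OCl^-) in the aliquot = 1.740 × 10^-3 mol (1:1 ratio)
[OCl^-]_dilute = 1.740 × 10^-3 / 0.02539 = 0.06854 mol/L
[OCl^-]_original = 0.06854 × 250.0/4.881 = 3.511 mol/L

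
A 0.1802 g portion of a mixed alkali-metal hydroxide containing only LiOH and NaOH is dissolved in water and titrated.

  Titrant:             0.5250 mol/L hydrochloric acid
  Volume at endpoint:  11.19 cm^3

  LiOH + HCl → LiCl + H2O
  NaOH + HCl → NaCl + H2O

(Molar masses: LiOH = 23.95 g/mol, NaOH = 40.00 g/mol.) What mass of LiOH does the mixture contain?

n(HCl) = 0.01119 × 0.5250 = 5.875 × 10^-3 mol
Let x = n(LiOH), y = n(NaOH).
Titrant: 1x + 1y = 5.875 × 10^-3;  mass: 23.95x + 40.00y = 0.1802
Solving, x = 3.414 × 10^-3 mol, y = 2.461 × 10^-3 mol
mass of LiOH = 3.414 × 10^-3 × 23.95 = 0.08176 g

0.08176 g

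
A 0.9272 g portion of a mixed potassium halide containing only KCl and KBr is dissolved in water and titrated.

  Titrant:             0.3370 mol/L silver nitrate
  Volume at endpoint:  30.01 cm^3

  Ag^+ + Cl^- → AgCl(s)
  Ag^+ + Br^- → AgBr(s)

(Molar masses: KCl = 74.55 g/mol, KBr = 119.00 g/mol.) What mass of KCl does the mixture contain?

0.4634 g

n(AgNO3) = 0.03001 × 0.3370 = 0.01011 mol
Let x = n(KCl), y = n(KBr).
Titrant: 1x + 1y = 0.01011;  mass: 74.55x + 119.00y = 0.9272
Solving, x = 6.216 × 10^-3 mol, y = 3.898 × 10^-3 mol
mass of KCl = 6.216 × 10^-3 × 74.55 = 0.4634 g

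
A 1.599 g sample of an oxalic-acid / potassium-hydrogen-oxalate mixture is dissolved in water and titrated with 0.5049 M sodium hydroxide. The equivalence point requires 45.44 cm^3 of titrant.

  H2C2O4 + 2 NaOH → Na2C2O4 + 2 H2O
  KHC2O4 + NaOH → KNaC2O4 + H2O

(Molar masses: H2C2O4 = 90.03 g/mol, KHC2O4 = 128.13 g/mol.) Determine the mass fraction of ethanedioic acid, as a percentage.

n(NaOH) = 0.04544 × 0.5049 = 0.02294 mol
Let x = n(H2C2O4), y = n(KHC2O4).
Titrant: 2x + 1y = 0.02294;  mass: 90.03x + 128.13y = 1.599
Solving, x = 8.065 × 10^-3 mol, y = 6.813 × 10^-3 mol
mass of H2C2O4 = 8.065 × 10^-3 × 90.03 = 0.7261 g
% H2C2O4 = 0.7261 / 1.599 × 100 = 45.41 %

45.41 %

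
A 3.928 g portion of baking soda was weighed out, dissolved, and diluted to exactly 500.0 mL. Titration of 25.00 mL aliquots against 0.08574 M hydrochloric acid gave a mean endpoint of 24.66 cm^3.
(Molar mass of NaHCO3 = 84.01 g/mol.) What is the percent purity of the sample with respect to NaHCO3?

90.44 %

NaHCO3 + HCl → NaCl + H2O + CO2
n(HCl) per titration = 0.02466 × 0.08574 = 2.114 × 10^-3 mol
n(NaHCO3) in each aliquot = 2.114 × 10^-3 mol (1:1 ratio)
n(NaHCO3) in the whole flask = 2.114 × 10^-3 × 500.0/25.00 = 0.04229 mol
mass of NaHCO3 = 0.04229 × 84.01 = 3.553 g
% NaHCO3 = 3.553 / 3.928 × 100 = 90.44 %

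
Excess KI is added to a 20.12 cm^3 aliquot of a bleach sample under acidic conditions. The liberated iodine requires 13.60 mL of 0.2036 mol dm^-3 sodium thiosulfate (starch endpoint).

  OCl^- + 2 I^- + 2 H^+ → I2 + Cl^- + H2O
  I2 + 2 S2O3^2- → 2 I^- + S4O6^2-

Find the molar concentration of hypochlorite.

0.06881 mol/L

n(S2O3^2-) = 0.01360 × 0.2036 = 2.769 × 10^-3 mol
n(I2) = n(S2O3^2-)/2 = 1.384 × 10^-3 mol
n(OCl^-) in the aliquot = 1.384 × 10^-3 mol (1:1 ratio)
[OCl^-] = 1.384 × 10^-3 / 0.02012 = 0.06881 mol/L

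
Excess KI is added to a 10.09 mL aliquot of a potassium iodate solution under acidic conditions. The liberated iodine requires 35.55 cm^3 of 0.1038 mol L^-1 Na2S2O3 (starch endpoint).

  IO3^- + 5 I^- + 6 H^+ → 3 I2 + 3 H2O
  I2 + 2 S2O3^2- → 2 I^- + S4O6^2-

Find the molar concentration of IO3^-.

0.06095 mol/L

n(S2O3^2-) = 0.03555 × 0.1038 = 3.690 × 10^-3 mol
n(I2) = n(S2O3^2-)/2 = 1.845 × 10^-3 mol
From the 1:3 ratio, n(IO3^-) in the aliquot = 1/3 × 1.845 × 10^-3 = 6.150 × 10^-4 mol
[IO3^-] = 6.150 × 10^-4 / 0.01009 = 0.06095 mol/L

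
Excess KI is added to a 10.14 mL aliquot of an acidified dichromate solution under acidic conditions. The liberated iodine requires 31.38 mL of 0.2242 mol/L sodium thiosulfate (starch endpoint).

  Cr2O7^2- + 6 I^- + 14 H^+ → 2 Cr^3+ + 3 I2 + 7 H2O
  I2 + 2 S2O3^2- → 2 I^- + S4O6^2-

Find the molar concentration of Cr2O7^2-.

0.1156 mol/L

n(S2O3^2-) = 0.03138 × 0.2242 = 7.035 × 10^-3 mol
n(I2) = n(S2O3^2-)/2 = 3.518 × 10^-3 mol
From the 1:3 ratio, n(Cr2O7^2-) in the aliquot = 1/3 × 3.518 × 10^-3 = 1.173 × 10^-3 mol
[Cr2O7^2-] = 1.173 × 10^-3 / 0.01014 = 0.1156 mol/L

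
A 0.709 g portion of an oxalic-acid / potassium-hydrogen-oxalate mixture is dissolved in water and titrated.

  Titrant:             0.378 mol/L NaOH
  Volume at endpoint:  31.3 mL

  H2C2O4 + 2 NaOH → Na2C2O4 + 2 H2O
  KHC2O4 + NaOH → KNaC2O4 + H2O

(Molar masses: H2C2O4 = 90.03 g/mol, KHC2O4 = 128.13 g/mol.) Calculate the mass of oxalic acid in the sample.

0.437 g

n(NaOH) = 0.0313 × 0.378 = 0.0118 mol
Let x = n(H2C2O4), y = n(KHC2O4).
Titrant: 2x + 1y = 0.0118;  mass: 90.03x + 128.13y = 0.709
Solving, x = 4.85 × 10^-3 mol, y = 2.12 × 10^-3 mol
mass of H2C2O4 = 4.85 × 10^-3 × 90.03 = 0.437 g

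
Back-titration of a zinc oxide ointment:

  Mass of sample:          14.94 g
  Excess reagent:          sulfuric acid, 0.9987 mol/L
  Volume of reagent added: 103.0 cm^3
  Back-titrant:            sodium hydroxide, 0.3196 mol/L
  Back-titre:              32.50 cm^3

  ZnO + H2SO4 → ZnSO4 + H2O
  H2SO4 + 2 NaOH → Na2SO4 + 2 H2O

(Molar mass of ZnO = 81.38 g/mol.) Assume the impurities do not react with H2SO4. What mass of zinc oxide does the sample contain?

n(H2SO4) added = 0.1030 × 0.9987 = 0.1029 mol
n(NaOH) used in back-titration = 0.03250 × 0.3196 = 0.01039 mol
From the 1:2 ratio, n(H2SO4) left over = 1/2 × 0.01039 = 5.194 × 10^-3 mol
n(H2SO4) consumed by analyte = 0.1029 − 5.194 × 10^-3 = 0.09767 mol
n(ZnO) = 0.09767 mol (1:1 ratio)
mass of ZnO = 0.09767 × 81.38 = 7.949 g

7.949 g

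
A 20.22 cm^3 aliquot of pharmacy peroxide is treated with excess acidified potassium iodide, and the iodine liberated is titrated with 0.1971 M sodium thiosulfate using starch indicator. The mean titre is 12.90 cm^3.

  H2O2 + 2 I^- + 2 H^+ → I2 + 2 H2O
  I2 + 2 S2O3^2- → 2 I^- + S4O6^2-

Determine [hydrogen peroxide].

0.06287 M

n(S2O3^2-) = 0.01290 × 0.1971 = 2.543 × 10^-3 mol
n(I2) = n(S2O3^2-)/2 = 1.271 × 10^-3 mol
n(H2O2) in the aliquot = 1.271 × 10^-3 mol (1:1 ratio)
[H2O2] = 1.271 × 10^-3 / 0.02022 = 0.06287 mol/L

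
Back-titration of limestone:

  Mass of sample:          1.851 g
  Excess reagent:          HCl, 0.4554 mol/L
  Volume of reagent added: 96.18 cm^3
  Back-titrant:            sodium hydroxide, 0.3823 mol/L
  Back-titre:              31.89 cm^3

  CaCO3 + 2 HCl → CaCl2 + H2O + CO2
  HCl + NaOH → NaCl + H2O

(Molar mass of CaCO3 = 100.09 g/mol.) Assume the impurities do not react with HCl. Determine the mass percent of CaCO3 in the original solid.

85.46 %

n(HCl) added = 0.09618 × 0.4554 = 0.04380 mol
n(NaOH) used in back-titration = 0.03189 × 0.3823 = 0.01219 mol
n(HCl) left over = 0.01219 mol (1:1 ratio)
n(HCl) consumed by analyte = 0.04380 − 0.01219 = 0.03161 mol
From the 1:2 ratio, n(CaCO3) = 1/2 × 0.03161 = 0.01580 mol
mass of CaCO3 = 0.01580 × 100.09 = 1.582 g
% CaCO3 = 1.582 / 1.851 × 100 = 85.46 %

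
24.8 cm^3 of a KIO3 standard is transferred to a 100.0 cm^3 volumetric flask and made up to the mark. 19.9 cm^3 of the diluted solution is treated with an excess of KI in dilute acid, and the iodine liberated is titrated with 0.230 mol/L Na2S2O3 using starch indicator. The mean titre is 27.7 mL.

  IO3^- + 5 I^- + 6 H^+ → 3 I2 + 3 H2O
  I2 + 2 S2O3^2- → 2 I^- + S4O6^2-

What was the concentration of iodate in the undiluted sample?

0.215 mol/L

n(S2O3^2-) = 0.0277 × 0.230 = 6.37 × 10^-3 mol
n(I2) = n(S2O3^2-)/2 = 3.19 × 10^-3 mol
From the 1:3 ratio, n(IO3^-) in the aliquot = 1/3 × 3.19 × 10^-3 = 1.06 × 10^-3 mol
[IO3^-]_dilute = 1.06 × 10^-3 / 0.0199 = 0.0534 mol/L
[IO3^-]_original = 0.0534 × 100.0/24.8 = 0.215 mol/L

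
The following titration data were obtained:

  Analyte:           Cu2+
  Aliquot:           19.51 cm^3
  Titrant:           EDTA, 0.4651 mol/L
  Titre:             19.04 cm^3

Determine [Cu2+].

0.4539 mol/L

Cu^2+ + EDTA^4- → [Cu(EDTA)]^2-
n(EDTA) = 0.01904 L × 0.4651 mol/L = 8.856 × 10^-3 mol
n(Cu2+) = 8.856 × 10^-3 mol (1:1 mole ratio)
[Cu2+] = 8.856 × 10^-3 mol / 0.01951 L = 0.4539 mol/L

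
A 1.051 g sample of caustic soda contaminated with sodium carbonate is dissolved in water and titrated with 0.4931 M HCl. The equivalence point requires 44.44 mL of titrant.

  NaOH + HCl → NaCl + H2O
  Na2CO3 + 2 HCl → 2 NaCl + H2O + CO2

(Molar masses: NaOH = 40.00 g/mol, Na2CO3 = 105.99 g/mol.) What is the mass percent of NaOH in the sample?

32.30 %

n(HCl) = 0.04444 × 0.4931 = 0.02191 mol
Let x = n(NaOH), y = n(Na2CO3).
Titrant: 1x + 2y = 0.02191;  mass: 40.00x + 105.99y = 1.051
Solving, x = 8.488 × 10^-3 mol, y = 6.713 × 10^-3 mol
mass of NaOH = 8.488 × 10^-3 × 40.00 = 0.3395 g
% NaOH = 0.3395 / 1.051 × 100 = 32.30 %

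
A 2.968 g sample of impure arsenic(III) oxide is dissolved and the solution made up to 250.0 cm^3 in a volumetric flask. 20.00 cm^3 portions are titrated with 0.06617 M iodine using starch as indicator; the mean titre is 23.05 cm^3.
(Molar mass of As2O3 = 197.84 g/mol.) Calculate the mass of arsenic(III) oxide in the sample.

1.886 g

As2O3 + 2 I2 + 2 H2O → As2O5 + 4 HI
n(I2) per titration = 0.02305 × 0.06617 = 1.525 × 10^-3 mol
From the 1:2 ratio, n(As2O3) in each aliquot = 1/2 × 1.525 × 10^-3 = 7.626 × 10^-4 mol
n(As2O3) in the whole flask = 7.626 × 10^-4 × 250.0/20.00 = 9.533 × 10^-3 mol
mass of As2O3 = 9.533 × 10^-3 × 197.84 = 1.886 g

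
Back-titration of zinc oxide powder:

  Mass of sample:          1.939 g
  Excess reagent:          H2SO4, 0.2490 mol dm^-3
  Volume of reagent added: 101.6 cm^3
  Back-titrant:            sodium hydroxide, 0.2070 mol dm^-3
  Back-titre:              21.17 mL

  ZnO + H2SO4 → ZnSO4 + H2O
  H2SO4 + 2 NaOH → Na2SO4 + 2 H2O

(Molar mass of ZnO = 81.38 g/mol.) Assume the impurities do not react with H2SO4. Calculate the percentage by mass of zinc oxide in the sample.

n(H2SO4) added = 0.1016 × 0.2490 = 0.02530 mol
n(NaOH) used in back-titration = 0.02117 × 0.2070 = 4.382 × 10^-3 mol
From the 1:2 ratio, n(H2SO4) left over = 1/2 × 4.382 × 10^-3 = 2.191 × 10^-3 mol
n(H2SO4) consumed by analyte = 0.02530 − 2.191 × 10^-3 = 0.02311 mol
n(ZnO) = 0.02311 mol (1:1 ratio)
mass of ZnO = 0.02311 × 81.38 = 1.880 g
% ZnO = 1.880 / 1.939 × 100 = 96.98 %

96.98 %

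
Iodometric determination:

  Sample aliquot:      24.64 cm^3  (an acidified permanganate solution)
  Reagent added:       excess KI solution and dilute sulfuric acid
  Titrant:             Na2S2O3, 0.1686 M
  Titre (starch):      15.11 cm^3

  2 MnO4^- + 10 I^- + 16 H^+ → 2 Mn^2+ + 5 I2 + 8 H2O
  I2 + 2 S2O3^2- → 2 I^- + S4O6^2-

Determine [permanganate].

0.02068 M

n(S2O3^2-) = 0.01511 × 0.1686 = 2.548 × 10^-3 mol
n(I2) = n(S2O3^2-)/2 = 1.274 × 10^-3 mol
From the 2:5 ratio, n(MnO4^-) in the aliquot = 2/5 × 1.274 × 10^-3 = 5.095 × 10^-4 mol
[MnO4^-] = 5.095 × 10^-4 / 0.02464 = 0.02068 mol/L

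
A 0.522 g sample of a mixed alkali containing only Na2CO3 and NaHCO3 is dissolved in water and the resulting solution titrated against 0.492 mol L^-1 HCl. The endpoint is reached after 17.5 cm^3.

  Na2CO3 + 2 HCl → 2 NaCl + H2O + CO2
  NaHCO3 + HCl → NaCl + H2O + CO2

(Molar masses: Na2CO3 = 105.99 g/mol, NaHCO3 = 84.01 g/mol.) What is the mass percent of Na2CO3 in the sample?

n(HCl) = 0.0175 × 0.492 = 8.61 × 10^-3 mol
Let x = n(Na2CO3), y = n(NaHCO3).
Titrant: 2x + 1y = 8.61 × 10^-3;  mass: 105.99x + 84.01y = 0.522
Solving, x = 3.25 × 10^-3 mol, y = 2.12 × 10^-3 mol
mass of Na2CO3 = 3.25 × 10^-3 × 105.99 = 0.344 g
% Na2CO3 = 0.344 / 0.522 × 100 = 65.9 %

65.9 %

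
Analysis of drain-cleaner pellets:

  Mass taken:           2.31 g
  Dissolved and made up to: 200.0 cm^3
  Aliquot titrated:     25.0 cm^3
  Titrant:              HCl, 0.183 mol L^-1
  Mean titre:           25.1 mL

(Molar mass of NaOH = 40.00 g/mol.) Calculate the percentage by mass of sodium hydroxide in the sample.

NaOH + HCl → NaCl + H2O
n(HCl) per titration = 0.0251 × 0.183 = 4.59 × 10^-3 mol
n(NaOH) in each aliquot = 4.59 × 10^-3 mol (1:1 ratio)
n(NaOH) in the whole flask = 4.59 × 10^-3 × 200.0/25.0 = 0.0367 mol
mass of NaOH = 0.0367 × 40.00 = 1.47 g
% NaOH = 1.47 / 2.31 × 100 = 63.6 %

63.6 %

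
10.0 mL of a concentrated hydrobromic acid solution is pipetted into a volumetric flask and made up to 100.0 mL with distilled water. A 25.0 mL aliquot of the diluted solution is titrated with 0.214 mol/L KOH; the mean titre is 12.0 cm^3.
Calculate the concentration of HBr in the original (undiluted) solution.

1.03 mol/L

HBr + KOH → KBr + H2O
n(KOH) = 0.0120 × 0.214 = 2.57 × 10^-3 mol
n(HBr) in the aliquot = 2.57 × 10^-3 mol (1:1 ratio)
[HBr]_dilute = 2.57 × 10^-3 / 0.0250 = 0.103 mol/L
Dilution factor = 100.0 / 10.0 = 10.00
[HBr]_stock = 0.103 × 10.00 = 1.03 mol/L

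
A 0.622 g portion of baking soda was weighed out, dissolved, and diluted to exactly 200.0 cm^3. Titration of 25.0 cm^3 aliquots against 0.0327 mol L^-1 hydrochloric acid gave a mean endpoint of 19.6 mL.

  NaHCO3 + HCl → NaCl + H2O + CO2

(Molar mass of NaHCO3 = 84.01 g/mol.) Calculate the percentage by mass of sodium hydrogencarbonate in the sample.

n(HCl) per titration = 0.0196 × 0.0327 = 6.41 × 10^-4 mol
n(NaHCO3) in each aliquot = 6.41 × 10^-4 mol (1:1 ratio)
n(NaHCO3) in the whole flask = 6.41 × 10^-4 × 200.0/25.0 = 5.13 × 10^-3 mol
mass of NaHCO3 = 5.13 × 10^-3 × 84.01 = 0.431 g
% NaHCO3 = 0.431 / 0.622 × 100 = 69.3 %

69.3 %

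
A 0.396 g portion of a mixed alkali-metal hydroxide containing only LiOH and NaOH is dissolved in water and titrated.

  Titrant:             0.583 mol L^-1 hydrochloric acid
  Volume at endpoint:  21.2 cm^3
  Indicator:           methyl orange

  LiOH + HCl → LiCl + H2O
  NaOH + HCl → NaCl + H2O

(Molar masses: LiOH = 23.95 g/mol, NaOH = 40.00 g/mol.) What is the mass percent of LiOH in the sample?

n(HCl) = 0.0212 × 0.583 = 0.0124 mol
Let x = n(LiOH), y = n(NaOH).
Titrant: 1x + 1y = 0.0124;  mass: 23.95x + 40.00y = 0.396
Solving, x = 6.13 × 10^-3 mol, y = 6.23 × 10^-3 mol
mass of LiOH = 6.13 × 10^-3 × 23.95 = 0.147 g
% LiOH = 0.147 / 0.396 × 100 = 37.1 %

37.1 %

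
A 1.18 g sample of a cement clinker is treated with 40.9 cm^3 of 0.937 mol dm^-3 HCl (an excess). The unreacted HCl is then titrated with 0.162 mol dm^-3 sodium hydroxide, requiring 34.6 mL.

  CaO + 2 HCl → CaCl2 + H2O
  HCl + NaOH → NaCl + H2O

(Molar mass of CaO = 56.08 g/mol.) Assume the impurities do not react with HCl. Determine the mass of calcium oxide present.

0.917 g

n(HCl) added = 0.0409 × 0.937 = 0.0383 mol
n(NaOH) used in back-titration = 0.0346 × 0.162 = 5.61 × 10^-3 mol
n(HCl) left over = 5.61 × 10^-3 mol (1:1 ratio)
n(HCl) consumed by analyte = 0.0383 − 5.61 × 10^-3 = 0.0327 mol
From the 1:2 ratio, n(CaO) = 1/2 × 0.0327 = 0.0164 mol
mass of CaO = 0.0164 × 56.08 = 0.917 g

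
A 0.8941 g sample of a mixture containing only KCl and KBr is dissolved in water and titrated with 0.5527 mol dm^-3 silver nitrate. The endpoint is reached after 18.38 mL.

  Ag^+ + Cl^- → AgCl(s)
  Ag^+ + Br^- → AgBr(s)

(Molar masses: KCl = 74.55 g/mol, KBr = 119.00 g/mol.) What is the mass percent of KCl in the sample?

59.05 %

n(AgNO3) = 0.01838 × 0.5527 = 0.01016 mol
Let x = n(KCl), y = n(KBr).
Titrant: 1x + 1y = 0.01016;  mass: 74.55x + 119.00y = 0.8941
Solving, x = 7.082 × 10^-3 mol, y = 3.077 × 10^-3 mol
mass of KCl = 7.082 × 10^-3 × 74.55 = 0.5279 g
% KCl = 0.5279 / 0.8941 × 100 = 59.05 %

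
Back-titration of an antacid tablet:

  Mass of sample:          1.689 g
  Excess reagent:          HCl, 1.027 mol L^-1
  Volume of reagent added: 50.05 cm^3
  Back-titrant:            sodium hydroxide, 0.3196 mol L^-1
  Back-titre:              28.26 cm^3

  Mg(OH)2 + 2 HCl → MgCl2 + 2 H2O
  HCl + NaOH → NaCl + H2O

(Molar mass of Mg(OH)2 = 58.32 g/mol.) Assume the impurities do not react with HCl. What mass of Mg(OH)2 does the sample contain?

1.235 g

n(HCl) added = 0.05005 × 1.027 = 0.05140 mol
n(NaOH) used in back-titration = 0.02826 × 0.3196 = 9.032 × 10^-3 mol
n(HCl) left over = 9.032 × 10^-3 mol (1:1 ratio)
n(HCl) consumed by analyte = 0.05140 − 9.032 × 10^-3 = 0.04237 mol
From the 1:2 ratio, n(Mg(OH)2) = 1/2 × 0.04237 = 0.02118 mol
mass of Mg(OH)2 = 0.02118 × 58.32 = 1.235 g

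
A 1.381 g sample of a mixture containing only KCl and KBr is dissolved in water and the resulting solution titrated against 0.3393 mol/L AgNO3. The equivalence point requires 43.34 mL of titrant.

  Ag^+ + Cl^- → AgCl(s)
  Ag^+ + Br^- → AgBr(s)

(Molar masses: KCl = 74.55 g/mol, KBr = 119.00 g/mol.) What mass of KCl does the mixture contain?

n(AgNO3) = 0.04334 × 0.3393 = 0.01471 mol
Let x = n(KCl), y = n(KBr).
Titrant: 1x + 1y = 0.01471;  mass: 74.55x + 119.00y = 1.381
Solving, x = 8.300 × 10^-3 mol, y = 6.405 × 10^-3 mol
mass of KCl = 8.300 × 10^-3 × 74.55 = 0.6188 g

0.6188 g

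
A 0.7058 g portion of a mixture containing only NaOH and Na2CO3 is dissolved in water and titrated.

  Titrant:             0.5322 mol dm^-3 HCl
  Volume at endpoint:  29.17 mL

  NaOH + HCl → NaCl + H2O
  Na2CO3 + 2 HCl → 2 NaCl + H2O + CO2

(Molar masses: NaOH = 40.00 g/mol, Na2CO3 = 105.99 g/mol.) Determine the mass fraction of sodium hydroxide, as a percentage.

50.99 %

n(HCl) = 0.02917 × 0.5322 = 0.01552 mol
Let x = n(NaOH), y = n(Na2CO3).
Titrant: 1x + 2y = 0.01552;  mass: 40.00x + 105.99y = 0.7058
Solving, x = 8.996 × 10^-3 mol, y = 3.264 × 10^-3 mol
mass of NaOH = 8.996 × 10^-3 × 40.00 = 0.3599 g
% NaOH = 0.3599 / 0.7058 × 100 = 50.99 %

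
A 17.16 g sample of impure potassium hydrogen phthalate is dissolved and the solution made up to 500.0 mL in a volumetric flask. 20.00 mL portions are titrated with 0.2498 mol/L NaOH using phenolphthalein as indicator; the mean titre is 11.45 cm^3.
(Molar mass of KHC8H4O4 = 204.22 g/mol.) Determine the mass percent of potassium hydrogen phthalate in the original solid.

85.10 %

KHC8H4O4 + NaOH → KNaC8H4O4 + H2O
n(NaOH) per titration = 0.01145 × 0.2498 = 2.860 × 10^-3 mol
n(KHC8H4O4) in each aliquot = 2.860 × 10^-3 mol (1:1 ratio)
n(KHC8H4O4) in the whole flask = 2.860 × 10^-3 × 500.0/20.00 = 0.07151 mol
mass of KHC8H4O4 = 0.07151 × 204.22 = 14.60 g
% KHC8H4O4 = 14.60 / 17.16 × 100 = 85.10 %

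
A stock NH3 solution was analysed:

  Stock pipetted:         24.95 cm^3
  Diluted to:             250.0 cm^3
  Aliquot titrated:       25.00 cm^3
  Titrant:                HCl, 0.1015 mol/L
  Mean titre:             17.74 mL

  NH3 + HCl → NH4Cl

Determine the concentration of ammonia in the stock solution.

0.7217 mol/L

n(HCl) = 0.01774 × 0.1015 = 1.801 × 10^-3 mol
n(NH3) in the aliquot = 1.801 × 10^-3 mol (1:1 ratio)
[NH3]_dilute = 1.801 × 10^-3 / 0.02500 = 0.07202 mol/L
Dilution factor = 250.0 / 24.95 = 10.02
[NH3]_stock = 0.07202 × 10.02 = 0.7217 mol/L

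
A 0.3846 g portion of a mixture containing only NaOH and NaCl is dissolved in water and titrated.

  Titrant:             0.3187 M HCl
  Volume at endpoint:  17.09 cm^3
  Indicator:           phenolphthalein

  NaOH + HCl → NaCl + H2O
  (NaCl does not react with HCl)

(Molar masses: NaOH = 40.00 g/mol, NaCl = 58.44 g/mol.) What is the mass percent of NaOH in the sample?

56.65 %

n(HCl) = 0.01709 × 0.3187 = 5.447 × 10^-3 mol
Let x = n(NaOH), y = n(NaCl).
Titrant: 1x = 5.447 × 10^-3;  mass: 40.00x + 58.44y = 0.3846
Solving, x = 5.447 × 10^-3 mol, y = 2.853 × 10^-3 mol
mass of NaOH = 5.447 × 10^-3 × 40.00 = 0.2179 g
% NaOH = 0.2179 / 0.3846 × 100 = 56.65 %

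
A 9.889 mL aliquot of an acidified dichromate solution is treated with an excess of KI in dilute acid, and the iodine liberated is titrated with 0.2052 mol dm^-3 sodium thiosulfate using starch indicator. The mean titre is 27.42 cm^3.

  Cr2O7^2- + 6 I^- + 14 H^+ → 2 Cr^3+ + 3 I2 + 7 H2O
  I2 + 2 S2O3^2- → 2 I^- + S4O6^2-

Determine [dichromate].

0.09483 mol/L

n(S2O3^2-) = 0.02742 × 0.2052 = 5.627 × 10^-3 mol
n(I2) = n(S2O3^2-)/2 = 2.813 × 10^-3 mol
From the 1:3 ratio, n(Cr2O7^2-) in the aliquot = 1/3 × 2.813 × 10^-3 = 9.378 × 10^-4 mol
[Cr2O7^2-] = 9.378 × 10^-4 / 0.009889 = 0.09483 mol/L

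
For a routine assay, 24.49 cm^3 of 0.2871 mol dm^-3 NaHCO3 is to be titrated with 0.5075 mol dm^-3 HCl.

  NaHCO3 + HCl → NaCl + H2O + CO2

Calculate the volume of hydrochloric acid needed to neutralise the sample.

13.85 mL

n(NaHCO3) = 0.02449 L × 0.2871 mol/L = 7.031 × 10^-3 mol
n(HCl) = 7.031 × 10^-3 mol (1:1 stoichiometry)
V(HCl) = 7.031 × 10^-3 mol / 0.5075 mol/L = 0.01385 L = 13.85 mL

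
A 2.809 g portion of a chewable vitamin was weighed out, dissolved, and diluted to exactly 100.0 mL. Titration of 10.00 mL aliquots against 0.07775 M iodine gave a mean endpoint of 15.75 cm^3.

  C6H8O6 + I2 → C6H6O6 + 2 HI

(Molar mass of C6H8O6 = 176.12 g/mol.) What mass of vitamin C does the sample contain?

n(I2) per titration = 0.01575 × 0.07775 = 1.225 × 10^-3 mol
n(C6H8O6) in each aliquot = 1.225 × 10^-3 mol (1:1 ratio)
n(C6H8O6) in the whole flask = 1.225 × 10^-3 × 100.0/10.00 = 0.01225 mol
mass of C6H8O6 = 0.01225 × 176.12 = 2.157 g

2.157 g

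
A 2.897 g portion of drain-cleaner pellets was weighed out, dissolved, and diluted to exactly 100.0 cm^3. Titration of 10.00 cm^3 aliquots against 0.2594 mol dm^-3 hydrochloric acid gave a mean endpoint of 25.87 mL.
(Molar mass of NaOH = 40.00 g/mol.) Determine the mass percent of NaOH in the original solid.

NaOH + HCl → NaCl + H2O
n(HCl) per titration = 0.02587 × 0.2594 = 6.711 × 10^-3 mol
n(NaOH) in each aliquot = 6.711 × 10^-3 mol (1:1 ratio)
n(NaOH) in the whole flask = 6.711 × 10^-3 × 100.0/10.00 = 0.06711 mol
mass of NaOH = 0.06711 × 40.00 = 2.684 g
% NaOH = 2.684 / 2.897 × 100 = 92.66 %

92.66 %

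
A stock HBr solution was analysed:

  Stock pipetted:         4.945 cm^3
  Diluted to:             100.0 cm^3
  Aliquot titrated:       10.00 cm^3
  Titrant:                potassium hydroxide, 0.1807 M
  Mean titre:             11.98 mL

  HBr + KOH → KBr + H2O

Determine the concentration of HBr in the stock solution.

4.378 M

n(KOH) = 0.01198 × 0.1807 = 2.165 × 10^-3 mol
n(HBr) in the aliquot = 2.165 × 10^-3 mol (1:1 ratio)
[HBr]_dilute = 2.165 × 10^-3 / 0.01000 = 0.2165 mol/L
Dilution factor = 100.0 / 4.945 = 20.22
[HBr]_stock = 0.2165 × 20.22 = 4.378 mol/L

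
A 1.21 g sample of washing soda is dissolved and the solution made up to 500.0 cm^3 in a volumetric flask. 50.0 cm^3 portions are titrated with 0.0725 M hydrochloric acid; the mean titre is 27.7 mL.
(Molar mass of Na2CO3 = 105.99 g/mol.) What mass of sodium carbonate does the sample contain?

1.06 g

Na2CO3 + 2 HCl → 2 NaCl + H2O + CO2
n(HCl) per titration = 0.0277 × 0.0725 = 2.01 × 10^-3 mol
From the 1:2 ratio, n(Na2CO3) in each aliquot = 1/2 × 2.01 × 10^-3 = 1.00 × 10^-3 mol
n(Na2CO3) in the whole flask = 1.00 × 10^-3 × 500.0/50.0 = 0.0100 mol
mass of Na2CO3 = 0.0100 × 105.99 = 1.06 g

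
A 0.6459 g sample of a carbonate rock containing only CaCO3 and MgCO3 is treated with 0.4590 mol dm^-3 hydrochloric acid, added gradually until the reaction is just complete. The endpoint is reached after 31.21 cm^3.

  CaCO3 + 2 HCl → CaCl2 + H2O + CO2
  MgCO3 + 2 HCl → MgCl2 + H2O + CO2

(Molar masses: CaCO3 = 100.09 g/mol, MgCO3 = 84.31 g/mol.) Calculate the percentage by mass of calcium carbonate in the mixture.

n(HCl) = 0.03121 × 0.4590 = 0.01433 mol
Let x = n(CaCO3), y = n(MgCO3).
Titrant: 2x + 2y = 0.01433;  mass: 100.09x + 84.31y = 0.6459
Solving, x = 2.662 × 10^-3 mol, y = 4.500 × 10^-3 mol
mass of CaCO3 = 2.662 × 10^-3 × 100.09 = 0.2665 g
% CaCO3 = 0.2665 / 0.6459 × 100 = 41.26 %

41.26 %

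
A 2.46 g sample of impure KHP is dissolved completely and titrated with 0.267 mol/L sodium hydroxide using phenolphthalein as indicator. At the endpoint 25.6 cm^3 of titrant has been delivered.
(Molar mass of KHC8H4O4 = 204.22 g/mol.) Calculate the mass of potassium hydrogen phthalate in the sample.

KHC8H4O4 + NaOH → KNaC8H4O4 + H2O
n(NaOH) = 0.0256 L × 0.267 mol/L = 6.84 × 10^-3 mol
n(KHC8H4O4) = 6.84 × 10^-3 mol (1:1 ratio)
mass of KHC8H4O4 = 6.84 × 10^-3 × 204.22 g/mol = 1.40 g

1.40 g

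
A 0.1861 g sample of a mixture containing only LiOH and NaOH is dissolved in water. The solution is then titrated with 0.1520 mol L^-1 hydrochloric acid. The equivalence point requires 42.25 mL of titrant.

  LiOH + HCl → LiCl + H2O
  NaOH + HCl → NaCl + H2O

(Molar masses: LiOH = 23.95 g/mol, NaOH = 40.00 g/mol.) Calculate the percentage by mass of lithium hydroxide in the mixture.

56.75 %

n(HCl) = 0.04225 × 0.1520 = 6.422 × 10^-3 mol
Let x = n(LiOH), y = n(NaOH).
Titrant: 1x + 1y = 6.422 × 10^-3;  mass: 23.95x + 40.00y = 0.1861
Solving, x = 4.410 × 10^-3 mol, y = 2.012 × 10^-3 mol
mass of LiOH = 4.410 × 10^-3 × 23.95 = 0.1056 g
% LiOH = 0.1056 / 0.1861 × 100 = 56.75 %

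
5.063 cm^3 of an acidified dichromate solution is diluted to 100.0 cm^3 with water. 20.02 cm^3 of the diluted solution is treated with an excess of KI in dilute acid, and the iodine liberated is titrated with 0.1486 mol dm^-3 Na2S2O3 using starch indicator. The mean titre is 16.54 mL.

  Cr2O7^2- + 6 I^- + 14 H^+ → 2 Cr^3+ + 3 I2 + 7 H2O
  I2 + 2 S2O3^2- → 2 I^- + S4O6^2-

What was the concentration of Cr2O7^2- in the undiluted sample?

n(S2O3^2-) = 0.01654 × 0.1486 = 2.458 × 10^-3 mol
n(I2) = n(S2O3^2-)/2 = 1.229 × 10^-3 mol
From the 1:3 ratio, n(Cr2O7^2-) in the aliquot = 1/3 × 1.229 × 10^-3 = 4.096 × 10^-4 mol
[Cr2O7^2-]_dilute = 4.096 × 10^-4 / 0.02002 = 0.02046 mol/L
[Cr2O7^2-]_original = 0.02046 × 100.0/5.063 = 0.4041 mol/L

0.4041 mol/L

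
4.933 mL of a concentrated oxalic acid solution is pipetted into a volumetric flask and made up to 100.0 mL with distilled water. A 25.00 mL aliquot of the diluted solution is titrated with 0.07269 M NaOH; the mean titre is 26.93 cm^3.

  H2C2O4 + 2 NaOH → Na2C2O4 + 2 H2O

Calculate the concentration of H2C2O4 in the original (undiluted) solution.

n(NaOH) = 0.02693 × 0.07269 = 1.958 × 10^-3 mol
From the 1:2 ratio, n(H2C2O4) in the aliquot = 1/2 × 1.958 × 10^-3 = 9.788 × 10^-4 mol
[H2C2O4]_dilute = 9.788 × 10^-4 / 0.02500 = 0.03915 mol/L
Dilution factor = 100.0 / 4.933 = 20.27
[H2C2O4]_stock = 0.03915 × 20.27 = 0.7937 mol/L

0.7937 M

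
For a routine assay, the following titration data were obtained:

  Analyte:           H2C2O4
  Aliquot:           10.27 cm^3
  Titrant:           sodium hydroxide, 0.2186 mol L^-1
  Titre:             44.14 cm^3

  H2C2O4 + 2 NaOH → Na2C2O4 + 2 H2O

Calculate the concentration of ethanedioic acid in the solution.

n(NaOH) = 0.04414 L × 0.2186 mol/L = 9.649 × 10^-3 mol
From the 1:2 mole ratio, n(H2C2O4) = 1/2 × 9.649 × 10^-3 = 4.825 × 10^-3 mol
[H2C2O4] = 4.825 × 10^-3 mol / 0.01027 L = 0.4698 mol/L

0.4698 mol/L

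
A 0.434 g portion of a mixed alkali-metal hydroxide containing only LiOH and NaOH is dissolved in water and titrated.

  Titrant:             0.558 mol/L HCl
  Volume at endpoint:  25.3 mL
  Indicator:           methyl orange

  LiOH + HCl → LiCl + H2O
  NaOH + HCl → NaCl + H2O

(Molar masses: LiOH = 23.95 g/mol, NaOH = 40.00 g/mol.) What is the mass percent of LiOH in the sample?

n(HCl) = 0.0253 × 0.558 = 0.0141 mol
Let x = n(LiOH), y = n(NaOH).
Titrant: 1x + 1y = 0.0141;  mass: 23.95x + 40.00y = 0.434
Solving, x = 8.14 × 10^-3 mol, y = 5.97 × 10^-3 mol
mass of LiOH = 8.14 × 10^-3 × 23.95 = 0.195 g
% LiOH = 0.195 / 0.434 × 100 = 44.9 %

44.9 %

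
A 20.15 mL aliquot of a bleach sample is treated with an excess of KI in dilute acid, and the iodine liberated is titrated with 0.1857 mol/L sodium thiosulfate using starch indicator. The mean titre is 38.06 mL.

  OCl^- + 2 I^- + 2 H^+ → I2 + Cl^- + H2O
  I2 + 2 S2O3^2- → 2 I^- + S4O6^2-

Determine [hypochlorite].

0.1754 mol/L

n(S2O3^2-) = 0.03806 × 0.1857 = 7.068 × 10^-3 mol
n(I2) = n(S2O3^2-)/2 = 3.534 × 10^-3 mol
n(OCl^-) in the aliquot = 3.534 × 10^-3 mol (1:1 ratio)
[OCl^-] = 3.534 × 10^-3 / 0.02015 = 0.1754 mol/L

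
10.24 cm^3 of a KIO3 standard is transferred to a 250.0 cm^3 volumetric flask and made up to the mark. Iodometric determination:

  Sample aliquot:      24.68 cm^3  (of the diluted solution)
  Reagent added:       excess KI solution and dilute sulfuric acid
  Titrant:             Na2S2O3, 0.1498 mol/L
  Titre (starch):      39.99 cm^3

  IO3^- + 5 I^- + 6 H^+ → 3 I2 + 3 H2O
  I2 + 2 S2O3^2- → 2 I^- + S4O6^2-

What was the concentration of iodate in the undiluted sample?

0.9877 mol/L

n(S2O3^2-) = 0.03999 × 0.1498 = 5.991 × 10^-3 mol
n(I2) = n(S2O3^2-)/2 = 2.995 × 10^-3 mol
From the 1:3 ratio, n(IO3^-) in the aliquot = 1/3 × 2.995 × 10^-3 = 9.984 × 10^-4 mol
[IO3^-]_dilute = 9.984 × 10^-4 / 0.02468 = 0.04045 mol/L
[IO3^-]_original = 0.04045 × 250.0/10.24 = 0.9877 mol/L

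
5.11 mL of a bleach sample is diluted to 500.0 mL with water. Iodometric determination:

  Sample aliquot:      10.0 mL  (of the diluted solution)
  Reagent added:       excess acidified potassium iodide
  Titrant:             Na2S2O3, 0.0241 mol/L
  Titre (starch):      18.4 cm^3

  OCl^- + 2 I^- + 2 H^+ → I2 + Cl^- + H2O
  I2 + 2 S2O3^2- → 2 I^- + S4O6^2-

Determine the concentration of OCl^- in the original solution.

n(S2O3^2-) = 0.0184 × 0.0241 = 4.43 × 10^-4 mol
n(I2) = n(S2O3^2-)/2 = 2.22 × 10^-4 mol
n(OCl^-) in the aliquot = 2.22 × 10^-4 mol (1:1 ratio)
[OCl^-]_dilute = 2.22 × 10^-4 / 0.0100 = 0.0222 mol/L
[OCl^-]_original = 0.0222 × 500.0/5.11 = 2.17 mol/L

2.17 mol/L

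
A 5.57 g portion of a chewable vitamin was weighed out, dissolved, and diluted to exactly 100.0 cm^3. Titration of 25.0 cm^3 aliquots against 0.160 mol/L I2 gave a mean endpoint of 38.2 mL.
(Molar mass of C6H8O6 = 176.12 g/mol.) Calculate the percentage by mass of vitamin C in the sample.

77.3 %

C6H8O6 + I2 → C6H6O6 + 2 HI
n(I2) per titration = 0.0382 × 0.160 = 6.11 × 10^-3 mol
n(C6H8O6) in each aliquot = 6.11 × 10^-3 mol (1:1 ratio)
n(C6H8O6) in the whole flask = 6.11 × 10^-3 × 100.0/25.0 = 0.0244 mol
mass of C6H8O6 = 0.0244 × 176.12 = 4.31 g
% C6H8O6 = 4.31 / 5.57 × 100 = 77.3 %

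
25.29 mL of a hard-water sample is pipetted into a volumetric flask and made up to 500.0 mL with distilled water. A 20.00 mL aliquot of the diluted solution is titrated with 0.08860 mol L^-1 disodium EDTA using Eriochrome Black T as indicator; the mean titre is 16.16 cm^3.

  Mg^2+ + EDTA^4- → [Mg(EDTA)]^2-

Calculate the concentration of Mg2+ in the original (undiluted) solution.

n(EDTA) = 0.01616 × 0.08860 = 1.432 × 10^-3 mol
n(Mg2+) in the aliquot = 1.432 × 10^-3 mol (1:1 ratio)
[Mg2+]_dilute = 1.432 × 10^-3 / 0.02000 = 0.07159 mol/L
Dilution factor = 500.0 / 25.29 = 19.77
[Mg2+]_stock = 0.07159 × 19.77 = 1.415 mol/L

1.415 mol/L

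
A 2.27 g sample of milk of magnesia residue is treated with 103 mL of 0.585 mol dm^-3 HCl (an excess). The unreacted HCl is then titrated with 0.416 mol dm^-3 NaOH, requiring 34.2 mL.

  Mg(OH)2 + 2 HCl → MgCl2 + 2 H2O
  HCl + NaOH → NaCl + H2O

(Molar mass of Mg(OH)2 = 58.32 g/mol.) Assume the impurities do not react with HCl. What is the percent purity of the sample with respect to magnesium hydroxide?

59.1 %

n(HCl) added = 0.103 × 0.585 = 0.0603 mol
n(NaOH) used in back-titration = 0.0342 × 0.416 = 0.0142 mol
n(HCl) left over = 0.0142 mol (1:1 ratio)
n(HCl) consumed by analyte = 0.0603 − 0.0142 = 0.0460 mol
From the 1:2 ratio, n(Mg(OH)2) = 1/2 × 0.0460 = 0.0230 mol
mass of Mg(OH)2 = 0.0230 × 58.32 = 1.34 g
% Mg(OH)2 = 1.34 / 2.27 × 100 = 59.1 %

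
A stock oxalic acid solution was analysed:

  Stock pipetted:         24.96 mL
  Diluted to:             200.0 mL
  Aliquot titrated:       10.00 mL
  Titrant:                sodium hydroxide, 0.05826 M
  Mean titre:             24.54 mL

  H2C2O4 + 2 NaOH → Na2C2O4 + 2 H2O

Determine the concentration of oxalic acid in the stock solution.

n(NaOH) = 0.02454 × 0.05826 = 1.430 × 10^-3 mol
From the 1:2 ratio, n(H2C2O4) in the aliquot = 1/2 × 1.430 × 10^-3 = 7.149 × 10^-4 mol
[H2C2O4]_dilute = 7.149 × 10^-4 / 0.01000 = 0.07149 mol/L
Dilution factor = 200.0 / 24.96 = 8.013
[H2C2O4]_stock = 0.07149 × 8.013 = 0.5728 mol/L

0.5728 M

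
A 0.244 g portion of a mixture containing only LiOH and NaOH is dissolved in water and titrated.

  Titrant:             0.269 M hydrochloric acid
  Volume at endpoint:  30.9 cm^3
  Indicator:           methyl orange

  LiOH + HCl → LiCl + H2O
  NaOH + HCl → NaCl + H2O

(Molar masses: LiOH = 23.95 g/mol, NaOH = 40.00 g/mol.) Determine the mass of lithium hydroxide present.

n(HCl) = 0.0309 × 0.269 = 8.31 × 10^-3 mol
Let x = n(LiOH), y = n(NaOH).
Titrant: 1x + 1y = 8.31 × 10^-3;  mass: 23.95x + 40.00y = 0.244
Solving, x = 5.51 × 10^-3 mol, y = 2.80 × 10^-3 mol
mass of LiOH = 5.51 × 10^-3 × 23.95 = 0.132 g

0.132 g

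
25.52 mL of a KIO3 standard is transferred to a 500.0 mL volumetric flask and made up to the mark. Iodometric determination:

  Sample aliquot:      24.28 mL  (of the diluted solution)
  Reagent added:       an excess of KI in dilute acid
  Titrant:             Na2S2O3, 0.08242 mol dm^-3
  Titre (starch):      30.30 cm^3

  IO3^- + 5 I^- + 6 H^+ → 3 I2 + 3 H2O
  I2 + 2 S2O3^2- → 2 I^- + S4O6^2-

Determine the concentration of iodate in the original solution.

n(S2O3^2-) = 0.03030 × 0.08242 = 2.497 × 10^-3 mol
n(I2) = n(S2O3^2-)/2 = 1.249 × 10^-3 mol
From the 1:3 ratio, n(IO3^-) in the aliquot = 1/3 × 1.249 × 10^-3 = 4.162 × 10^-4 mol
[IO3^-]_dilute = 4.162 × 10^-4 / 0.02428 = 0.01714 mol/L
[IO3^-]_original = 0.01714 × 500.0/25.52 = 0.3359 mol/L

0.3359 mol/L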